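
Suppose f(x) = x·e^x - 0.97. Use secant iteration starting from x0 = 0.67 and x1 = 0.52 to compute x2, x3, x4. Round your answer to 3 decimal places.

0.553, 0.556, 0.556

f(0.67) = 0.33934, f(0.52) = -0.09535
x2 = 0.52000 − (-0.09535)·(0.52000 − 0.67000) / (-0.09535 − 0.33934) = 0.52000 − (0.01430)/(-0.43468) = 0.55290
f(0.55290) = -0.00890
x3 = 0.55290 − (-0.00890)·(0.55290 − 0.52000) / (-0.00890 − (-0.09535)) = 0.55290 − (-0.00029)/(0.08645) = 0.55629
f(0.55629) = 0.00027
x4 = 0.55629 − 0.00027·(0.55629 − 0.55290) / (0.00027 − (-0.00890)) = 0.55629 − (0.00000)/(0.00917) = 0.55619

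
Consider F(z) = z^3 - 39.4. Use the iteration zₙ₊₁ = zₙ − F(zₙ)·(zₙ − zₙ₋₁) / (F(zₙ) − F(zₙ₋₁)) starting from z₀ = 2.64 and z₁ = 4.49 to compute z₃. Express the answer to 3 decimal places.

3.342

F(2.64) = -21.00026, F(4.49) = 51.11885
z₂ = 4.49000 − 51.11885·(4.49000 − 2.64000) / (51.11885 − (-21.00026)) = 4.49000 − (94.56987)/(72.11911) = 3.17870
F(3.17870) = -7.28203
z₃ = 3.17870 − (-7.28203)·(3.17870 − 4.49000) / (-7.28203 − 51.11885) = 3.17870 − (9.54893)/(-58.40088) = 3.34221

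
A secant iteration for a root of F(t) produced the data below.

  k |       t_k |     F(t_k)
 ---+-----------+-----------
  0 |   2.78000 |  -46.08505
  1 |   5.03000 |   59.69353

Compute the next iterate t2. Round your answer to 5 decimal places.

3.76027

t2 = 5.03000 − 59.69353·(5.03000 − 2.78000) / (59.69353 − (-46.08505))
   = 5.03000 − (134.3104425)/(105.7785800) = 3.7602681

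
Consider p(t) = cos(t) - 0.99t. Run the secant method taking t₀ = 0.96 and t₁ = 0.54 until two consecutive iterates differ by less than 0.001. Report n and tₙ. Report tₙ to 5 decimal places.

n = 4, tₙ = 0.74352

p(0.96) = -0.3768800, p(0.54) = 0.3231087
t₂ = 0.5400000 − 0.3231087·(-0.4200000)/(0.6999887) = 0.7338683;  |Δ| = 0.1938683
p(0.7338683) = 0.0160595
t₃ = 0.7338683 − 0.0160595·(0.1938683)/(-0.3070492) = 0.7440082;  |Δ| = 0.0101398
p(0.7440082) = -0.0008081
t₄ = 0.7440082 − (-0.0008081)·(0.0101398)/(-0.0168676) = 0.7435224;  |Δ| = 0.0004858
|t₄ − t₃| = 0.0004858 < 0.001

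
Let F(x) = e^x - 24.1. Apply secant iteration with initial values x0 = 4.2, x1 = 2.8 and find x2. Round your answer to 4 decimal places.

3.0133

F(4.2) = 42.586331, F(2.8) = -7.655353
x2 = 2.800000 − (-7.655353)·(2.800000 − 4.200000) / (-7.655353 − 42.586331) = 2.800000 − (10.717495)/(-50.241684) = 3.013319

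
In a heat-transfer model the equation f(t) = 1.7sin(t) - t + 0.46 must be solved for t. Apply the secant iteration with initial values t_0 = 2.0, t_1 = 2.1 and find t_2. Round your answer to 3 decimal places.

2.003

f(2.0) = 0.00581, f(2.1) = -0.17254
t_2 = 2.10000 − (-0.17254)·(2.10000 − 2.00000) / (-0.17254 − 0.00581) = 2.10000 − (-0.01725)/(-0.17835) = 2.00326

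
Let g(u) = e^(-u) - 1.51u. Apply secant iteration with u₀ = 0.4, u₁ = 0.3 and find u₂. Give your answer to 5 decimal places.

g(0.4) = 0.0663200, g(0.3) = 0.2878182
u₂ = 0.3000000 − 0.2878182·(0.3000000 − 0.4000000) / (0.2878182 − 0.0663200) = 0.3000000 − (-0.0287818)/(0.2214982) = 0.4299416

0.42994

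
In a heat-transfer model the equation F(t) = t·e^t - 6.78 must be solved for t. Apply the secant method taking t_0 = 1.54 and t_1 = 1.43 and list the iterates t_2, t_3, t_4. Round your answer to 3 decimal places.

F(1.54) = 0.40347, F(1.43) = -0.80446
t_2 = 1.43000 − (-0.80446)·(1.43000 − 1.54000) / (-0.80446 − 0.40347) = 1.43000 − (0.08849)/(-1.20793) = 1.50326
F(1.50326) = -0.02088
t_3 = 1.50326 − (-0.02088)·(1.50326 − 1.43000) / (-0.02088 − (-0.80446)) = 1.50326 − (-0.00153)/(0.78358) = 1.50521
F(1.50521) = 0.00112
t_4 = 1.50521 − 0.00112·(1.50521 − 1.50326) / (0.00112 − (-0.02088)) = 1.50521 − (0.00000)/(0.02200) = 1.50511

1.503, 1.505, 1.505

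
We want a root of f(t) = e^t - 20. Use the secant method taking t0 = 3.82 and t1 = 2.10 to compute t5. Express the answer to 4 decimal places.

2.9924

f(3.82) = 25.604208, f(2.10) = -11.833830
t2 = 2.100000 − (-11.833830)·(2.100000 − 3.820000) / (-11.833830 − 25.604208) = 2.100000 − (20.354188)/(-37.438038) = 2.643677
f(2.643677) = -5.935180
t3 = 2.643677 − (-5.935180)·(2.643677 − 2.100000) / (-5.935180 − (-11.833830)) = 2.643677 − (-3.226819)/(5.898650) = 3.190720
f(3.190720) = 4.305927
t4 = 3.190720 − 4.305927·(3.190720 − 2.643677) / (4.305927 − (-5.935180)) = 3.190720 − (2.355530)/(10.241107) = 2.960713
f(2.960713) = -0.688266
t5 = 2.960713 − (-0.688266)·(2.960713 − 3.190720) / (-0.688266 − 4.305927) = 2.960713 − (0.158306)/(-4.994193) = 2.992411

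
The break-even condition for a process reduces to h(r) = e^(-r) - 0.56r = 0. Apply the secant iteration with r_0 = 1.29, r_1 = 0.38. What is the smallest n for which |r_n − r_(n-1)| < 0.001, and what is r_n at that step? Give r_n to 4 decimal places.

h(1.29) = -0.447129, h(0.38) = 0.471061
r_2 = 0.380000 − 0.471061·(-0.910000)/(0.918191) = 0.846859;  |Δ| = 0.466859
h(0.846859) = -0.045482
r_3 = 0.846859 − (-0.045482)·(0.466859)/(-0.516543) = 0.805752;  |Δ| = 0.041107
h(0.805752) = -0.004469
r_4 = 0.805752 − (-0.004469)·(-0.041107)/(0.041012) = 0.801272;  |Δ| = 0.004480
h(0.801272) = 0.000045
r_5 = 0.801272 − 0.000045·(-0.004480)/(0.004515) = 0.801317;  |Δ| = 0.000045
|r_5 − r_4| = 0.000045 < 0.001

n = 5, r_n = 0.8013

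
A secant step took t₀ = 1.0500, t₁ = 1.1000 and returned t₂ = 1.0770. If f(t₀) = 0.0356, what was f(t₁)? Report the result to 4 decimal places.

-0.0303

The secant line through (1.0500, 0.0356) and (1.1000, f(t₁)) crosses zero at t₂ = 1.0770.
So (1.0500, 0.0356), (1.1000, f(t₁)), (1.0770, 0) are collinear:
f(t₁) = 0.0356 · (1.1000 − 1.0770) / (1.0500 − 1.0770) = 0.0356 · (0.023000)/(-0.027000) = -0.030326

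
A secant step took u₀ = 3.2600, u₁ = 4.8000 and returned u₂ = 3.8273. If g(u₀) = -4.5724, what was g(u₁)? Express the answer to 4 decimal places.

The secant line through (3.2600, -4.5724) and (4.8000, g(u₁)) crosses zero at u₂ = 3.8273.
So (3.2600, -4.5724), (4.8000, g(u₁)), (3.8273, 0) are collinear:
g(u₁) = -4.5724 · (4.8000 − 3.8273) / (3.2600 − 3.8273) = -4.5724 · (0.972700)/(-0.567300) = 7.839897

7.8399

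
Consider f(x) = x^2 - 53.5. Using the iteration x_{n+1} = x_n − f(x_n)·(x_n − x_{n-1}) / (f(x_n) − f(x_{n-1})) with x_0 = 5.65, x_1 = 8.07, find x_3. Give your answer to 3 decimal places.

f(5.65) = -21.57750, f(8.07) = 11.62490
x_2 = 8.07000 − 11.62490·(8.07000 − 5.65000) / (11.62490 − (-21.57750)) = 8.07000 − (28.13226)/(33.20240) = 7.22270
f(7.22270) = -1.33255
x_3 = 7.22270 − (-1.33255)·(7.22270 − 8.07000) / (-1.33255 − 11.62490) = 7.22270 − (1.12906)/(-12.95745) = 7.30984

7.310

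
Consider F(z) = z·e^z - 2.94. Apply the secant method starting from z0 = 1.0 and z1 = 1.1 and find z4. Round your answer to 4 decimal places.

F(1.0) = -0.221718, F(1.1) = 0.364583
z2 = 1.100000 − 0.364583·(1.100000 − 1.000000) / (0.364583 − (-0.221718)) = 1.100000 − (0.036458)/(0.586301) = 1.037816
F(1.037816) = -0.010196
z3 = 1.037816 − (-0.010196)·(1.037816 − 1.100000) / (-0.010196 − 0.364583) = 1.037816 − (0.000634)/(-0.374779) = 1.039508
F(1.039508) = -0.000451
z4 = 1.039508 − (-0.000451)·(1.039508 − 1.037816) / (-0.000451 − (-0.010196)) = 1.039508 − (-0.000001)/(0.009745) = 1.039587

1.0396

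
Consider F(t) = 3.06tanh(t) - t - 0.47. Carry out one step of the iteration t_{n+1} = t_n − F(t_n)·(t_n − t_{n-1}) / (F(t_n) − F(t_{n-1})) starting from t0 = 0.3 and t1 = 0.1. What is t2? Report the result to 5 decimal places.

0.23716

F(0.3) = 0.1214166, F(0.1) = -0.2650159
t2 = 0.1000000 − (-0.2650159)·(0.1000000 − 0.3000000) / (-0.2650159 − 0.1214166) = 0.1000000 − (0.0530032)/(-0.3864325) = 0.2371603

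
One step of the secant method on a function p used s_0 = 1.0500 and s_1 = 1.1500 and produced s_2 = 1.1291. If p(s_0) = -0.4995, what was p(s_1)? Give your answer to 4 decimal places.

0.1320

The secant line through (1.0500, -0.4995) and (1.1500, p(s_1)) crosses zero at s_2 = 1.1291.
So (1.0500, -0.4995), (1.1500, p(s_1)), (1.1291, 0) are collinear:
p(s_1) = -0.4995 · (1.1500 − 1.1291) / (1.0500 − 1.1291) = -0.4995 · (0.020900)/(-0.079100) = 0.131979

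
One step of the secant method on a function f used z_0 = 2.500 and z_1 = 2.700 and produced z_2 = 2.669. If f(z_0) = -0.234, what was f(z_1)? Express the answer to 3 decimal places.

The secant line through (2.500, -0.234) and (2.700, f(z_1)) crosses zero at z_2 = 2.669.
So (2.500, -0.234), (2.700, f(z_1)), (2.669, 0) are collinear:
f(z_1) = -0.234 · (2.700 − 2.669) / (2.500 − 2.669) = -0.234 · (0.03100)/(-0.16900) = 0.04292

0.043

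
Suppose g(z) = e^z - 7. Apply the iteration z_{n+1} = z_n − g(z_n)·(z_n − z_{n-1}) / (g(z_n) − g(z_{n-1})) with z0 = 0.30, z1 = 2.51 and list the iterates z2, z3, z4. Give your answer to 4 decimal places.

1.4398, 1.8078, 1.9848

g(0.30) = -5.650141, g(2.51) = 5.304930
z2 = 2.510000 − 5.304930·(2.510000 − 0.300000) / (5.304930 − (-5.650141)) = 2.510000 − (11.723895)/(10.955071) = 1.439820
g(1.439820) = -2.780063
z3 = 1.439820 − (-2.780063)·(1.439820 − 2.510000) / (-2.780063 − 5.304930) = 1.439820 − (2.975167)/(-8.084993) = 1.807807
g(1.807807) = -0.902941
z4 = 1.807807 − (-0.902941)·(1.807807 − 1.439820) / (-0.902941 − (-2.780063)) = 1.807807 − (-0.332270)/(1.877122) = 1.984817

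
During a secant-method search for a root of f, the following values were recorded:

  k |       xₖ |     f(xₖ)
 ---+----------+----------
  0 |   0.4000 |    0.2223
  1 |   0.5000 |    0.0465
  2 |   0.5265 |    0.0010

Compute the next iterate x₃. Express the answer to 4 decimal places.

x₃ = 0.5265 − 0.0010·(0.5265 − 0.5000) / (0.0010 − 0.0465)
   = 0.5265 − (0.000026)/(-0.045500) = 0.527082

0.5271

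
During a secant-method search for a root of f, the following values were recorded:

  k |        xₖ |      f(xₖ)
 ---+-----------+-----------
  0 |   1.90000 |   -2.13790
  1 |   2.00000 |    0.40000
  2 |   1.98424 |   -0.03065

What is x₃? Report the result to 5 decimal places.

1.98536

x₃ = 1.98424 − (-0.03065)·(1.98424 − 2.00000) / (-0.03065 − 0.40000)
   = 1.98424 − (0.0004830)/(-0.4306500) = 1.9853617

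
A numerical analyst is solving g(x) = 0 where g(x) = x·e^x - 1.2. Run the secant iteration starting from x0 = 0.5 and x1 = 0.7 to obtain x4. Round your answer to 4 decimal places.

0.6356

g(0.5) = -0.375639, g(0.7) = 0.209627
x2 = 0.700000 − 0.209627·(0.700000 − 0.500000) / (0.209627 − (-0.375639)) = 0.700000 − (0.041925)/(0.585266) = 0.628365
g(0.628365) = -0.022102
x3 = 0.628365 − (-0.022102)·(0.628365 − 0.700000) / (-0.022102 − 0.209627) = 0.628365 − (0.001583)/(-0.231729) = 0.635198
g(0.635198) = -0.001131
x4 = 0.635198 − (-0.001131)·(0.635198 − 0.628365) / (-0.001131 − (-0.022102)) = 0.635198 − (-0.000008)/(0.020971) = 0.635566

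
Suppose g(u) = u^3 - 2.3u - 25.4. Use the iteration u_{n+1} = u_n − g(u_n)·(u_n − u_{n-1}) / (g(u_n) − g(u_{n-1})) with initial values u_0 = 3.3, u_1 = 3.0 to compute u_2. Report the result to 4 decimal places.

g(3.3) = 2.947000, g(3.0) = -5.300000
u_2 = 3.000000 − (-5.300000)·(3.000000 − 3.300000) / (-5.300000 − 2.947000) = 3.000000 − (1.590000)/(-8.247000) = 3.192797

3.1928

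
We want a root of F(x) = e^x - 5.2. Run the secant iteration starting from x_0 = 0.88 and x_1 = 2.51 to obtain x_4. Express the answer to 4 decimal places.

1.6683

F(0.88) = -2.789100, F(2.51) = 7.104930
x_2 = 2.510000 − 7.104930·(2.510000 − 0.880000) / (7.104930 − (-2.789100)) = 2.510000 − (11.581036)/(9.894030) = 1.339493
F(1.339493) = -1.382894
x_3 = 1.339493 − (-1.382894)·(1.339493 − 2.510000) / (-1.382894 − 7.104930) = 1.339493 − (1.618688)/(-8.487824) = 1.530200
F(1.530200) = -0.580901
x_4 = 1.530200 − (-0.580901)·(1.530200 − 1.339493) / (-0.580901 − (-1.382894)) = 1.530200 − (-0.110782)/(0.801993) = 1.668333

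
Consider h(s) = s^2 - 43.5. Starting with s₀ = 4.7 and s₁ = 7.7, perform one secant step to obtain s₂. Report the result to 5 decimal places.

6.42661

h(4.7) = -21.4100000, h(7.7) = 15.7900000
s₂ = 7.7000000 − 15.7900000·(7.7000000 − 4.7000000) / (15.7900000 − (-21.4100000)) = 7.7000000 − (47.3700000)/(37.2000000) = 6.4266129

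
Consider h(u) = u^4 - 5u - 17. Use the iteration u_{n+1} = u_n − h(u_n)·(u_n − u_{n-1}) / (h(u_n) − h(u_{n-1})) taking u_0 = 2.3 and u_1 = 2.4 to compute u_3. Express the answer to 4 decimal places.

h(2.3) = -0.515900, h(2.4) = 4.177600
u_2 = 2.400000 − 4.177600·(2.400000 − 2.300000) / (4.177600 − (-0.515900)) = 2.400000 − (0.417760)/(4.693500) = 2.310992
h(2.310992) = -0.032063
u_3 = 2.310992 − (-0.032063)·(2.310992 − 2.400000) / (-0.032063 − 4.177600) = 2.310992 − (0.002854)/(-4.209663) = 2.311670

2.3117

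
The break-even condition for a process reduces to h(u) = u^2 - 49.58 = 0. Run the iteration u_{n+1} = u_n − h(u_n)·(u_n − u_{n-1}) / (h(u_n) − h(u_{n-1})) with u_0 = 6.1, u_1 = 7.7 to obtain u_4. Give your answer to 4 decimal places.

h(6.1) = -12.370000, h(7.7) = 9.710000
u_2 = 7.700000 − 9.710000·(7.700000 − 6.100000) / (9.710000 − (-12.370000)) = 7.700000 − (15.536000)/(22.080000) = 6.996377
h(6.996377) = -0.630712
u_3 = 6.996377 − (-0.630712)·(6.996377 − 7.700000) / (-0.630712 − 9.710000) = 6.996377 − (0.443783)/(-10.340712) = 7.039293
h(7.039293) = -0.028355
u_4 = 7.039293 − (-0.028355)·(7.039293 − 6.996377) / (-0.028355 − (-0.630712)) = 7.039293 − (-0.001217)/(0.602357) = 7.041313

7.0413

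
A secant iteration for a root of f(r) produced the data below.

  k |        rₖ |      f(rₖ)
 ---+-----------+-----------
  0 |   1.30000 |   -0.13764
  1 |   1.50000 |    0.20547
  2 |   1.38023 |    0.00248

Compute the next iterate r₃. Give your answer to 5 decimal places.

r₃ = 1.38023 − 0.00248·(1.38023 − 1.50000) / (0.00248 − 0.20547)
   = 1.38023 − (-0.0002970)/(-0.2029900) = 1.3787667

1.37877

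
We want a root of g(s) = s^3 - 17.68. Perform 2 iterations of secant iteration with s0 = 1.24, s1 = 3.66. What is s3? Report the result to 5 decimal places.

g(1.24) = -15.7733760, g(3.66) = 31.3478960
s2 = 3.6600000 − 31.3478960·(3.6600000 − 1.2400000) / (31.3478960 − (-15.7733760)) = 3.6600000 − (75.8619083)/(47.1212720) = 2.0500709
g(2.0500709) = -9.0639814
s3 = 2.0500709 − (-9.0639814)·(2.0500709 − 3.6600000) / (-9.0639814 − 31.3478960) = 2.0500709 − (14.5923677)/(-40.4118774) = 2.4111619

2.41116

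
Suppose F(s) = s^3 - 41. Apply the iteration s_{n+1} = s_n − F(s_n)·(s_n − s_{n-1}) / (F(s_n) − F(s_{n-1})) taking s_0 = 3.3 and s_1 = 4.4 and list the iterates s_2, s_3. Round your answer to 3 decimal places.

3.413, 3.440

F(3.3) = -5.06300, F(4.4) = 44.18400
s_2 = 4.40000 − 44.18400·(4.40000 − 3.30000) / (44.18400 − (-5.06300)) = 4.40000 − (48.60240)/(49.24700) = 3.41309
F(3.41309) = -1.24032
s_3 = 3.41309 − (-1.24032)·(3.41309 − 4.40000) / (-1.24032 − 44.18400) = 3.41309 − (1.22408)/(-45.42432) = 3.44004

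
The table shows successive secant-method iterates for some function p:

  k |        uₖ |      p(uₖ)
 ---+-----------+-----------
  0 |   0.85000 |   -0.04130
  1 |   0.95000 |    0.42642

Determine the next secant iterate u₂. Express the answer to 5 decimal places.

u₂ = 0.95000 − 0.42642·(0.95000 − 0.85000) / (0.42642 − (-0.04130))
   = 0.95000 − (0.0426420)/(0.4677200) = 0.8588301

0.85883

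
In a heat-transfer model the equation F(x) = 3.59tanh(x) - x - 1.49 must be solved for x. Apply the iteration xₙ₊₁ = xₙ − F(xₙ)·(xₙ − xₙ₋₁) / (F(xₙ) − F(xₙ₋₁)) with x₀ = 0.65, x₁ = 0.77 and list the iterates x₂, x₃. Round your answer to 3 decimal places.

F(0.65) = -0.08770, F(0.77) = 0.06248
x₂ = 0.77000 − 0.06248·(0.77000 − 0.65000) / (0.06248 − (-0.08770)) = 0.77000 − (0.00750)/(0.15018) = 0.72008
F(0.72008) = 0.00480
x₃ = 0.72008 − 0.00480·(0.72008 − 0.77000) / (0.00480 − 0.06248) = 0.72008 − (-0.00024)/(-0.05768) = 0.71592

0.720, 0.716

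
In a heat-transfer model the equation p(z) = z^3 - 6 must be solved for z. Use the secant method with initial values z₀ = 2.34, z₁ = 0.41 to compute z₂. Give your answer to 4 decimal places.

1.3082

p(2.34) = 6.812904, p(0.41) = -5.931079
z₂ = 0.410000 − (-5.931079)·(0.410000 − 2.340000) / (-5.931079 − 6.812904) = 0.410000 − (11.446982)/(-12.743983) = 1.308226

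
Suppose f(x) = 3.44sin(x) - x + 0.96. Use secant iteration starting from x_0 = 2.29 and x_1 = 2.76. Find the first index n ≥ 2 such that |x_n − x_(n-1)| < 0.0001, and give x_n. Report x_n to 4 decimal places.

n = 5, x_n = 2.6335

f(2.29) = 1.258017, f(2.76) = -0.518947
x_2 = 2.760000 − (-0.518947)·(0.470000)/(-1.776964) = 2.622741;  |Δ| = 0.137259
f(2.622741) = 0.043099
x_3 = 2.622741 − 0.043099·(-0.137259)/(0.562047) = 2.633266;  |Δ| = 0.010525
f(2.633266) = 0.001038
x_4 = 2.633266 − 0.001038·(0.010525)/(-0.042062) = 2.633526;  |Δ| = 0.000260
f(2.633526) = -0.000002
x_5 = 2.633526 − (-0.000002)·(0.000260)/(-0.001040) = 2.633525;  |Δ| = 0.000001
|x_5 − x_4| = 0.000001 < 0.0001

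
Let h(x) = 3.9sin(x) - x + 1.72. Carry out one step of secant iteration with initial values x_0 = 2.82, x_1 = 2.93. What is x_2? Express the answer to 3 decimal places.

h(2.82) = 0.13270, h(2.93) = -0.39093
x_2 = 2.93000 − (-0.39093)·(2.93000 − 2.82000) / (-0.39093 − 0.13270) = 2.93000 − (-0.04300)/(-0.52364) = 2.84788

2.848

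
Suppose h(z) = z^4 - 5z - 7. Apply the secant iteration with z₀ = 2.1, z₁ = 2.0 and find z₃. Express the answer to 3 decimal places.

2.036

h(2.1) = 1.94810, h(2.0) = -1.00000
z₂ = 2.00000 − (-1.00000)·(2.00000 − 2.10000) / (-1.00000 − 1.94810) = 2.00000 − (0.10000)/(-2.94810) = 2.03392
h(2.03392) = -0.05623
z₃ = 2.03392 − (-0.05623)·(2.03392 − 2.00000) / (-0.05623 − (-1.00000)) = 2.03392 − (-0.00191)/(0.94377) = 2.03594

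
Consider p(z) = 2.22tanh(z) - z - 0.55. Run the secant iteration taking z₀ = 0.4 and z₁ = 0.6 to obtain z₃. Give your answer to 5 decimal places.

p(0.4) = -0.1065133, p(0.6) = 0.0422500
z₂ = 0.6000000 − 0.0422500·(0.6000000 − 0.4000000) / (0.0422500 − (-0.1065133)) = 0.6000000 − (0.0084500)/(0.1487633) = 0.5431983
p(0.5431983) = 0.0066011
z₃ = 0.5431983 − 0.0066011·(0.5431983 − 0.6000000) / (0.0066011 − 0.0422500) = 0.5431983 − (-0.0003750)/(-0.0356489) = 0.5326803

0.53268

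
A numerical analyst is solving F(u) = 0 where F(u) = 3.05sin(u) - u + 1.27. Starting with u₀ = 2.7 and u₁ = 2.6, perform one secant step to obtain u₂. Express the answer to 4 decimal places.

F(2.7) = -0.126491, F(2.6) = 0.242279
u₂ = 2.600000 − 0.242279·(2.600000 − 2.700000) / (0.242279 − (-0.126491)) = 2.600000 − (-0.024228)/(0.368771) = 2.665699

2.6657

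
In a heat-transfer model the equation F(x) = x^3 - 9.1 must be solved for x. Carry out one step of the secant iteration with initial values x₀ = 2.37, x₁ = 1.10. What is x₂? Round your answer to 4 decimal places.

1.9235

F(2.37) = 4.212053, F(1.10) = -7.769000
x₂ = 1.100000 − (-7.769000)·(1.100000 − 2.370000) / (-7.769000 − 4.212053) = 1.100000 − (9.866630)/(-11.981053) = 1.923519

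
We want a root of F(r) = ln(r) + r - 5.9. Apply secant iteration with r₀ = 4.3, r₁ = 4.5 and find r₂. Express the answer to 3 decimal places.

F(4.3) = -0.14138, F(4.5) = 0.10408
r₂ = 4.50000 − 0.10408·(4.50000 − 4.30000) / (0.10408 − (-0.14138)) = 4.50000 − (0.02082)/(0.24546) = 4.41520

4.415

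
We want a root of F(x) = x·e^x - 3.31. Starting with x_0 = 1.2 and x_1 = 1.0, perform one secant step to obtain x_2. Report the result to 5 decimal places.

1.09349

F(1.2) = 0.6741403, F(1.0) = -0.5917182
x_2 = 1.0000000 − (-0.5917182)·(1.0000000 − 1.2000000) / (-0.5917182 − 0.6741403) = 1.0000000 − (0.1183436)/(-1.2658585) = 1.0934888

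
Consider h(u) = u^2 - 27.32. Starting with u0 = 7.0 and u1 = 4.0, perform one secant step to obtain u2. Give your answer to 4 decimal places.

5.0291

h(7.0) = 21.680000, h(4.0) = -11.320000
u2 = 4.000000 − (-11.320000)·(4.000000 − 7.000000) / (-11.320000 − 21.680000) = 4.000000 − (33.960000)/(-33.000000) = 5.029091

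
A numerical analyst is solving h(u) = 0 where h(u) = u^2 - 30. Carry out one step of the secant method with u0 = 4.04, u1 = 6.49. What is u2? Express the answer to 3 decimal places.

h(4.04) = -13.67840, h(6.49) = 12.12010
u2 = 6.49000 − 12.12010·(6.49000 − 4.04000) / (12.12010 − (-13.67840)) = 6.49000 − (29.69425)/(25.79850) = 5.33899

5.339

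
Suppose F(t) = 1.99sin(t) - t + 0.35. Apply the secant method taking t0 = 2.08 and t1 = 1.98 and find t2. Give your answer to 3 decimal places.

F(2.08) = 0.00753, F(1.98) = 0.19570
t2 = 1.98000 − 0.19570·(1.98000 − 2.08000) / (0.19570 − 0.00753) = 1.98000 − (-0.01957)/(0.18817) = 2.08400

2.084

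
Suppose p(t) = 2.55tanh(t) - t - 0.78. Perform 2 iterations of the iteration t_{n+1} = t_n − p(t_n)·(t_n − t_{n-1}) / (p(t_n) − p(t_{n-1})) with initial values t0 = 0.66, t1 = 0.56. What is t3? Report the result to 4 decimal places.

p(0.66) = 0.034827, p(0.56) = -0.044658
t2 = 0.560000 − (-0.044658)·(0.560000 − 0.660000) / (-0.044658 − 0.034827) = 0.560000 − (0.004466)/(-0.079484) = 0.616184
p(0.616184) = 0.002403
t3 = 0.616184 − 0.002403·(0.616184 − 0.560000) / (0.002403 − (-0.044658)) = 0.616184 − (0.000135)/(0.047061) = 0.613315

0.6133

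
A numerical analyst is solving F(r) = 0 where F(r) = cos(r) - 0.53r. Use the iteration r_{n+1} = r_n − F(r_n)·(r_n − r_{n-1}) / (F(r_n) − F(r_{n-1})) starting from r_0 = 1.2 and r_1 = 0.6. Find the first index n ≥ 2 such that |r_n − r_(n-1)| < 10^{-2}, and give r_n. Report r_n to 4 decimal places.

F(1.2) = -0.273642, F(0.6) = 0.507336
r_2 = 0.600000 − 0.507336·(-0.600000)/(0.780978) = 0.989770;  |Δ| = 0.389770
F(0.989770) = 0.024305
r_3 = 0.989770 − 0.024305·(0.389770)/(-0.483031) = 1.009382;  |Δ| = 0.019612
F(1.009382) = -0.002588
r_4 = 1.009382 − (-0.002588)·(0.019612)/(-0.026893) = 1.007494;  |Δ| = 0.001887
|r_4 − r_3| = 0.001887 < 10^{-2}

n = 4, r_n = 1.0075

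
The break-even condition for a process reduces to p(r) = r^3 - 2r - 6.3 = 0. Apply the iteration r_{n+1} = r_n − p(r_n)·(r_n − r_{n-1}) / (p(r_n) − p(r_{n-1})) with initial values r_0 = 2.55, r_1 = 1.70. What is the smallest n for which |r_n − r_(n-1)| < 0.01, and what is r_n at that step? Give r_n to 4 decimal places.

p(2.55) = 5.181375, p(1.70) = -4.787000
r_2 = 1.700000 − (-4.787000)·(-0.850000)/(-9.968375) = 2.108186;  |Δ| = 0.408186
p(2.108186) = -1.146650
r_3 = 2.108186 − (-1.146650)·(0.408186)/(3.640350) = 2.236758;  |Δ| = 0.128572
p(2.236758) = 0.417173
r_4 = 2.236758 − 0.417173·(0.128572)/(1.563823) = 2.202459;  |Δ| = 0.034298
p(2.202459) = -0.021171
r_5 = 2.202459 − (-0.021171)·(-0.034298)/(-0.438343) = 2.204116;  |Δ| = 0.001657
|r_5 − r_4| = 0.001657 < 0.01

n = 5, r_n = 2.2041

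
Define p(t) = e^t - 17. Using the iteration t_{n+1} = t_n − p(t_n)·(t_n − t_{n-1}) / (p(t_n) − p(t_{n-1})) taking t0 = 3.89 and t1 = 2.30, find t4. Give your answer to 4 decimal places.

2.8237

p(3.89) = 31.910887, p(2.30) = -7.025818
t2 = 2.300000 − (-7.025818)·(2.300000 − 3.890000) / (-7.025818 − 31.910887) = 2.300000 − (11.171050)/(-38.936704) = 2.586903
p(2.586903) = -3.711449
t3 = 2.586903 − (-3.711449)·(2.586903 − 2.300000) / (-3.711449 − (-7.025818)) = 2.586903 − (-1.064825)/(3.314368) = 2.908178
p(2.908178) = 1.323388
t4 = 2.908178 − 1.323388·(2.908178 − 2.586903) / (1.323388 − (-3.711449)) = 2.908178 − (0.425172)/(5.034838) = 2.823732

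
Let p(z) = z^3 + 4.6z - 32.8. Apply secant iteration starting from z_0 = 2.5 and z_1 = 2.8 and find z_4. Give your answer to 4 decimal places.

2.7261

p(2.5) = -5.675000, p(2.8) = 2.032000
z_2 = 2.800000 − 2.032000·(2.800000 − 2.500000) / (2.032000 − (-5.675000)) = 2.800000 − (0.609600)/(7.707000) = 2.720903
p(2.720903) = -0.140147
z_3 = 2.720903 − (-0.140147)·(2.720903 − 2.800000) / (-0.140147 − 2.032000) = 2.720903 − (0.011085)/(-2.172147) = 2.726006
p(2.726006) = -0.003114
z_4 = 2.726006 − (-0.003114)·(2.726006 − 2.720903) / (-0.003114 − (-0.140147)) = 2.726006 − (-0.000016)/(0.137033) = 2.726122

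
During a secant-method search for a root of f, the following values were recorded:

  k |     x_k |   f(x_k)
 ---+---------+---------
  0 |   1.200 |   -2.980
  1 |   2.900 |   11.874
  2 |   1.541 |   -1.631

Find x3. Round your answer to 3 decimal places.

1.705

x3 = 1.541 − (-1.631)·(1.541 − 2.900) / (-1.631 − 11.874)
   = 1.541 − (2.21653)/(-13.50500) = 1.70513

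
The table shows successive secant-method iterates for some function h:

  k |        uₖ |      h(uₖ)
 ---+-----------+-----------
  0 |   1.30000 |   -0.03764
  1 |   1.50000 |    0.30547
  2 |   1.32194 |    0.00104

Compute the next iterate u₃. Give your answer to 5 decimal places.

u₃ = 1.32194 − 0.00104·(1.32194 − 1.50000) / (0.00104 − 0.30547)
   = 1.32194 − (-0.0001852)/(-0.3044300) = 1.3213317

1.32133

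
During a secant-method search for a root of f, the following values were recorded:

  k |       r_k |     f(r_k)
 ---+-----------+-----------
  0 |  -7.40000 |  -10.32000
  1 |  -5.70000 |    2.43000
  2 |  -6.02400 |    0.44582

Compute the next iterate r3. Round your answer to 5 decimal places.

-6.09680

r3 = -6.02400 − 0.44582·(-6.02400 − (-5.70000)) / (0.44582 − 2.43000)
   = -6.02400 − (-0.1444457)/(-1.9841800) = -6.0967987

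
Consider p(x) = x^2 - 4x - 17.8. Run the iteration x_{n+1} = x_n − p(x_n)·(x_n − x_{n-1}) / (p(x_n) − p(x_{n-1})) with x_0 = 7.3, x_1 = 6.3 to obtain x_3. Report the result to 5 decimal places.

p(7.3) = 6.2900000, p(6.3) = -3.3100000
x_2 = 6.3000000 − (-3.3100000)·(6.3000000 − 7.3000000) / (-3.3100000 − 6.2900000) = 6.3000000 − (3.3100000)/(-9.6000000) = 6.6447917
p(6.6447917) = -0.2259104
x_3 = 6.6447917 − (-0.2259104)·(6.6447917 − 6.3000000) / (-0.2259104 − (-3.3100000)) = 6.6447917 − (-0.0778920)/(3.0840896) = 6.6700477

6.67005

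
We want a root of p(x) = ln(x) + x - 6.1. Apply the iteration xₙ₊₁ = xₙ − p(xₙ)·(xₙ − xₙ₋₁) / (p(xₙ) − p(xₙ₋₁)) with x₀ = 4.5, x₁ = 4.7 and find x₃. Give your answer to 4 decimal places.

4.5786

p(4.5) = -0.095923, p(4.7) = 0.147563
x₂ = 4.700000 − 0.147563·(4.700000 − 4.500000) / (0.147563 − (-0.095923)) = 4.700000 − (0.029513)/(0.243485) = 4.578791
p(4.578791) = 0.000226
x₃ = 4.578791 − 0.000226·(4.578791 − 4.700000) / (0.000226 − 0.147563) = 4.578791 − (-0.000027)/(-0.147336) = 4.578605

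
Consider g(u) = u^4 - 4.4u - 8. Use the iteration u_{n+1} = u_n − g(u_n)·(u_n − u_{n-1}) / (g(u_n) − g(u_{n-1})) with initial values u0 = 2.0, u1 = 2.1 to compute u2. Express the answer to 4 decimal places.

g(2.0) = -0.800000, g(2.1) = 2.208100
u2 = 2.100000 − 2.208100·(2.100000 − 2.000000) / (2.208100 − (-0.800000)) = 2.100000 − (0.220810)/(3.008100) = 2.026595

2.0266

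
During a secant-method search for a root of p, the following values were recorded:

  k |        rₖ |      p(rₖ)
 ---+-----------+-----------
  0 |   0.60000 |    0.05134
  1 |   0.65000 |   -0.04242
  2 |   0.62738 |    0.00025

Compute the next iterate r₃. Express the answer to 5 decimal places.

0.62751

r₃ = 0.62738 − 0.00025·(0.62738 − 0.65000) / (0.00025 − (-0.04242))
   = 0.62738 − (-0.0000057)/(0.0426700) = 0.6275125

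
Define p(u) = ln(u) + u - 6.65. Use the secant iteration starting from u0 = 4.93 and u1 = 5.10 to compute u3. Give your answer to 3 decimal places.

p(4.93) = -0.12466, p(5.10) = 0.07924
u2 = 5.10000 − 0.07924·(5.10000 − 4.93000) / (0.07924 − (-0.12466)) = 5.10000 − (0.01347)/(0.20390) = 5.03393
p(5.03393) = 0.00014
u3 = 5.03393 − 0.00014·(5.03393 − 5.10000) / (0.00014 − 0.07924) = 5.03393 − (-0.00001)/(-0.07910) = 5.03382

5.034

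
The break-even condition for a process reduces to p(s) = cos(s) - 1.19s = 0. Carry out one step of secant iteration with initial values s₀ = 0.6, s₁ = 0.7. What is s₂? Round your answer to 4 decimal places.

0.6620

p(0.6) = 0.111336, p(0.7) = -0.068158
s₂ = 0.700000 − (-0.068158)·(0.700000 − 0.600000) / (-0.068158 − 0.111336) = 0.700000 − (-0.006816)/(-0.179493) = 0.662028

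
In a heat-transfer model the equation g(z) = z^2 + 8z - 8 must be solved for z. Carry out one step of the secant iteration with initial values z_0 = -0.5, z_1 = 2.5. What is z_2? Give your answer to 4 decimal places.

0.6750

g(-0.5) = -11.750000, g(2.5) = 18.250000
z_2 = 2.500000 − 18.250000·(2.500000 − (-0.500000)) / (18.250000 − (-11.750000)) = 2.500000 − (54.750000)/(30.000000) = 0.675000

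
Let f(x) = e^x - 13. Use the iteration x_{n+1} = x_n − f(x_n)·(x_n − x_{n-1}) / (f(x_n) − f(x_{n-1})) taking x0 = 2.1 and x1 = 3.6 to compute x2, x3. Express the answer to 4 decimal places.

2.3550, 2.4726

f(2.1) = -4.833830, f(3.6) = 23.598234
x2 = 3.600000 − 23.598234·(3.600000 − 2.100000) / (23.598234 − (-4.833830)) = 3.600000 − (35.397352)/(28.432065) = 2.355020
f(2.355020) = -2.461660
x3 = 2.355020 − (-2.461660)·(2.355020 − 3.600000) / (-2.461660 − 23.598234) = 2.355020 − (3.064718)/(-26.059895) = 2.472623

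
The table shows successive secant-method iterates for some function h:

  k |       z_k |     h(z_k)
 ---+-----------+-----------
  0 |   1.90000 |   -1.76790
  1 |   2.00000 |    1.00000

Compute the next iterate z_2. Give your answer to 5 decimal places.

z_2 = 2.00000 − 1.00000·(2.00000 − 1.90000) / (1.00000 − (-1.76790))
   = 2.00000 − (0.1000000)/(2.7679000) = 1.9638715

1.96387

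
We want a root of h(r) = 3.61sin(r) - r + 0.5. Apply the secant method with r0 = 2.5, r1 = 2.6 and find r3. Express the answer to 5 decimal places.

h(2.5) = 0.1604844, h(2.6) = -0.2390400
r2 = 2.6000000 − (-0.2390400)·(2.6000000 − 2.5000000) / (-0.2390400 − 0.1604844) = 2.6000000 − (-0.0239040)/(-0.3995245) = 2.5401689
h(2.5401689) = 0.0024305
r3 = 2.5401689 − 0.0024305·(2.5401689 − 2.6000000) / (0.0024305 − (-0.2390400)) = 2.5401689 − (-0.0001454)/(0.2414706) = 2.5407711

2.54077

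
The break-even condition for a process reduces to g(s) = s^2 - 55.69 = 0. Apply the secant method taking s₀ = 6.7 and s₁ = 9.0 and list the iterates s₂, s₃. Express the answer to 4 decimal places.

7.3879, 7.4556

g(6.7) = -10.800000, g(9.0) = 25.310000
s₂ = 9.000000 − 25.310000·(9.000000 − 6.700000) / (25.310000 − (-10.800000)) = 9.000000 − (58.213000)/(36.110000) = 7.387898
g(7.387898) = -1.108962
s₃ = 7.387898 − (-1.108962)·(7.387898 − 9.000000) / (-1.108962 − 25.310000) = 7.387898 − (1.787759)/(-26.418962) = 7.455568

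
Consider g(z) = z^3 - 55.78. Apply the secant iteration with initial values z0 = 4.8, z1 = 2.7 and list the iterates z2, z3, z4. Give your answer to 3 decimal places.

g(4.8) = 54.81200, g(2.7) = -36.09700
z2 = 2.70000 − (-36.09700)·(2.70000 − 4.80000) / (-36.09700 − 54.81200) = 2.70000 − (75.80370)/(-90.90900) = 3.53384
g(3.53384) = -11.64926
z3 = 3.53384 − (-11.64926)·(3.53384 − 2.70000) / (-11.64926 − (-36.09700)) = 3.53384 − (-9.71364)/(24.44774) = 3.93116
g(3.93116) = 4.97241
z4 = 3.93116 − 4.97241·(3.93116 − 3.53384) / (4.97241 − (-11.64926)) = 3.93116 − (1.97565)/(16.62167) = 3.81230

3.534, 3.931, 3.812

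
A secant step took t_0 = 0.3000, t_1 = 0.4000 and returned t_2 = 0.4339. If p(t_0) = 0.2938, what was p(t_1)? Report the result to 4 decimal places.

The secant line through (0.3000, 0.2938) and (0.4000, p(t_1)) crosses zero at t_2 = 0.4339.
So (0.3000, 0.2938), (0.4000, p(t_1)), (0.4339, 0) are collinear:
p(t_1) = 0.2938 · (0.4000 − 0.4339) / (0.3000 − 0.4339) = 0.2938 · (-0.033900)/(-0.133900) = 0.074383

0.0744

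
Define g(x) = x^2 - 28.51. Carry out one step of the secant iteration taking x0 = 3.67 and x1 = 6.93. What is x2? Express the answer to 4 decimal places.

5.0890

g(3.67) = -15.041100, g(6.93) = 19.514900
x2 = 6.930000 − 19.514900·(6.930000 − 3.670000) / (19.514900 − (-15.041100)) = 6.930000 − (63.618574)/(34.556000) = 5.088972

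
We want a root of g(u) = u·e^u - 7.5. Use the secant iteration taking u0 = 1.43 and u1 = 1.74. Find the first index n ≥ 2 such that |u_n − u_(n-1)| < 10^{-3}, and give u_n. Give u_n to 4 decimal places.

g(1.43) = -1.524460, g(1.74) = 2.413378
u2 = 1.740000 − 2.413378·(0.310000)/(3.937838) = 1.550011;  |Δ| = 0.189989
g(1.550011) = -0.197093
u3 = 1.550011 − (-0.197093)·(-0.189989)/(-2.610470) = 1.564355;  |Δ| = 0.014344
g(1.564355) = -0.023022
u4 = 1.564355 − (-0.023022)·(0.014344)/(0.174071) = 1.566252;  |Δ| = 0.001897
g(1.566252) = 0.000261
u5 = 1.566252 − 0.000261·(0.001897)/(0.023283) = 1.566231;  |Δ| = 0.000021
|u5 − u4| = 0.000021 < 10^{-3}

n = 5, u_n = 1.5662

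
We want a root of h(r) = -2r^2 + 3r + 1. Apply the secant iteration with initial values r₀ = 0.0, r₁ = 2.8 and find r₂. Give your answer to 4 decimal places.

h(0.0) = 1.000000, h(2.8) = -6.280000
r₂ = 2.800000 − (-6.280000)·(2.800000 − 0.000000) / (-6.280000 − 1.000000) = 2.800000 − (-17.584000)/(-7.280000) = 0.384615

0.3846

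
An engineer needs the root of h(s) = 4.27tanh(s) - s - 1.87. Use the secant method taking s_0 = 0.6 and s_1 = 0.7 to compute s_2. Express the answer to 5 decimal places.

0.69432

h(0.6) = -0.1767983, h(0.7) = 0.0106504
s_2 = 0.7000000 − 0.0106504·(0.7000000 − 0.6000000) / (0.0106504 − (-0.1767983)) = 0.7000000 − (0.0010650)/(0.1874488) = 0.6943182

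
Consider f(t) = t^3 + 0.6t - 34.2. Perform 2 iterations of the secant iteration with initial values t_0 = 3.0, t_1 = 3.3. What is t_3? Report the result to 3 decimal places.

f(3.0) = -5.40000, f(3.3) = 3.71700
t_2 = 3.30000 − 3.71700·(3.30000 − 3.00000) / (3.71700 − (-5.40000)) = 3.30000 − (1.11510)/(9.11700) = 3.17769
f(3.17769) = -0.20598
t_3 = 3.17769 − (-0.20598)·(3.17769 − 3.30000) / (-0.20598 − 3.71700) = 3.17769 − (0.02519)/(-3.92298) = 3.18411

3.184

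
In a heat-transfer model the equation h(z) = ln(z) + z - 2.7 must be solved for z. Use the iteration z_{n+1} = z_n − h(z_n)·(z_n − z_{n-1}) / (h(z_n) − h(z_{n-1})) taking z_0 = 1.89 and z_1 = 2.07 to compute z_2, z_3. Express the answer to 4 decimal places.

h(1.89) = -0.173423, h(2.07) = 0.097549
z_2 = 2.070000 − 0.097549·(2.070000 − 1.890000) / (0.097549 − (-0.173423)) = 2.070000 − (0.017559)/(0.270972) = 2.005201
h(2.005201) = 0.000945
z_3 = 2.005201 − 0.000945·(2.005201 − 2.070000) / (0.000945 − 0.097549) = 2.005201 − (-0.000061)/(-0.096604) = 2.004567

2.0052, 2.0046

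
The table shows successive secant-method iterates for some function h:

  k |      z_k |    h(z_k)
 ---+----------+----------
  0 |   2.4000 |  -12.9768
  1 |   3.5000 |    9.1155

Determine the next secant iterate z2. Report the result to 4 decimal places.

3.0461

z2 = 3.5000 − 9.1155·(3.5000 − 2.4000) / (9.1155 − (-12.9768))
   = 3.5000 − (10.027050)/(22.092300) = 3.046129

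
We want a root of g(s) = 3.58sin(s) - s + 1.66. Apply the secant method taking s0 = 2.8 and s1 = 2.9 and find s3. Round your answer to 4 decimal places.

2.8135

g(2.8) = 0.059258, g(2.9) = -0.383487
s2 = 2.900000 − (-0.383487)·(2.900000 − 2.800000) / (-0.383487 − 0.059258) = 2.900000 − (-0.038349)/(-0.442745) = 2.813384
g(2.813384) = 0.000621
s3 = 2.813384 − 0.000621·(2.813384 − 2.900000) / (0.000621 − (-0.383487)) = 2.813384 − (-0.000054)/(0.384108) = 2.813524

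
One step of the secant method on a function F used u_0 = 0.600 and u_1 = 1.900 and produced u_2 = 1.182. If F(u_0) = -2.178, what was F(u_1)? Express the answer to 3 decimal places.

2.687

The secant line through (0.600, -2.178) and (1.900, F(u_1)) crosses zero at u_2 = 1.182.
So (0.600, -2.178), (1.900, F(u_1)), (1.182, 0) are collinear:
F(u_1) = -2.178 · (1.900 − 1.182) / (0.600 − 1.182) = -2.178 · (0.71800)/(-0.58200) = 2.68695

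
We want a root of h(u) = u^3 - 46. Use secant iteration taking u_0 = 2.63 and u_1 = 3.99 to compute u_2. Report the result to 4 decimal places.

3.4643

h(2.63) = -27.808553, h(3.99) = 17.521199
u_2 = 3.990000 − 17.521199·(3.990000 − 2.630000) / (17.521199 − (-27.808553)) = 3.990000 − (23.828831)/(45.329752) = 3.464323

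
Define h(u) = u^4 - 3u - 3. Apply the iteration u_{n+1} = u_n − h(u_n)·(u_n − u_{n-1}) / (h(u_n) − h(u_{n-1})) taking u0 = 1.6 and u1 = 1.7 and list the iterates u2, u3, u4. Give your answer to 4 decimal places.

h(1.6) = -1.246400, h(1.7) = 0.252100
u2 = 1.700000 − 0.252100·(1.700000 − 1.600000) / (0.252100 − (-1.246400)) = 1.700000 − (0.025210)/(1.498500) = 1.683177
h(1.683177) = -0.023169
u3 = 1.683177 − (-0.023169)·(1.683177 − 1.700000) / (-0.023169 − 0.252100) = 1.683177 − (0.000390)/(-0.275269) = 1.684593
h(1.684593) = -0.000374
u4 = 1.684593 − (-0.000374)·(1.684593 − 1.683177) / (-0.000374 − (-0.023169)) = 1.684593 − (-0.000001)/(0.022796) = 1.684616

1.6832, 1.6846, 1.6846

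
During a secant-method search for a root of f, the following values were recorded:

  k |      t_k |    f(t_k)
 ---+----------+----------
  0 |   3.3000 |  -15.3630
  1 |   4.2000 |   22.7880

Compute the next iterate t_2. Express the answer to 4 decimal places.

t_2 = 4.2000 − 22.7880·(4.2000 − 3.3000) / (22.7880 − (-15.3630))
   = 4.2000 − (20.509200)/(38.151000) = 3.662420

3.6624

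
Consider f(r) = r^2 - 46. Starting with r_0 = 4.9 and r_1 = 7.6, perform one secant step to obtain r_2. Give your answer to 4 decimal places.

f(4.9) = -21.990000, f(7.6) = 11.760000
r_2 = 7.600000 − 11.760000·(7.600000 − 4.900000) / (11.760000 − (-21.990000)) = 7.600000 − (31.752000)/(33.750000) = 6.659200

6.6592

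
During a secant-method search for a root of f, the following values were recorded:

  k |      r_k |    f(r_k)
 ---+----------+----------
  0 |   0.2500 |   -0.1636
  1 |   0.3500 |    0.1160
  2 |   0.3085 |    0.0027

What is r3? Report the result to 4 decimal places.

0.3075

r3 = 0.3085 − 0.0027·(0.3085 − 0.3500) / (0.0027 − 0.1160)
   = 0.3085 − (-0.000112)/(-0.113300) = 0.307511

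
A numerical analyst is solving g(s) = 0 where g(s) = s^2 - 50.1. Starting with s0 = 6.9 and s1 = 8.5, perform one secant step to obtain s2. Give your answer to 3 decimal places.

g(6.9) = -2.49000, g(8.5) = 22.15000
s2 = 8.50000 − 22.15000·(8.50000 − 6.90000) / (22.15000 − (-2.49000)) = 8.50000 − (35.44000)/(24.64000) = 7.06169

7.062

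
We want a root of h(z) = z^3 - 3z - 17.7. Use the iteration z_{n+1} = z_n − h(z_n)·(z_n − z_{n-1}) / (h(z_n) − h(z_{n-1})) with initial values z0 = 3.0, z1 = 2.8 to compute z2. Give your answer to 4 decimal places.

h(3.0) = 0.300000, h(2.8) = -4.148000
z2 = 2.800000 − (-4.148000)·(2.800000 − 3.000000) / (-4.148000 − 0.300000) = 2.800000 − (0.829600)/(-4.448000) = 2.986511

2.9865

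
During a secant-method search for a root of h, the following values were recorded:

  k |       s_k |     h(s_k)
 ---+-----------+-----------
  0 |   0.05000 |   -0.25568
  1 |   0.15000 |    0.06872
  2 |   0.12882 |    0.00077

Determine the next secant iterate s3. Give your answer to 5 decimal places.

s3 = 0.12882 − 0.00077·(0.12882 − 0.15000) / (0.00077 − 0.06872)
   = 0.12882 − (-0.0000163)/(-0.0679500) = 0.1285800

0.12858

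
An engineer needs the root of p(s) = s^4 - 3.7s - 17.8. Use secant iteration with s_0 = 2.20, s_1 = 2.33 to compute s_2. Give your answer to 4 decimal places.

p(2.20) = -2.514400, p(2.33) = 3.051955
s_2 = 2.330000 − 3.051955·(2.330000 − 2.200000) / (3.051955 − (-2.514400)) = 2.330000 − (0.396754)/(5.566355) = 2.258723

2.2587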